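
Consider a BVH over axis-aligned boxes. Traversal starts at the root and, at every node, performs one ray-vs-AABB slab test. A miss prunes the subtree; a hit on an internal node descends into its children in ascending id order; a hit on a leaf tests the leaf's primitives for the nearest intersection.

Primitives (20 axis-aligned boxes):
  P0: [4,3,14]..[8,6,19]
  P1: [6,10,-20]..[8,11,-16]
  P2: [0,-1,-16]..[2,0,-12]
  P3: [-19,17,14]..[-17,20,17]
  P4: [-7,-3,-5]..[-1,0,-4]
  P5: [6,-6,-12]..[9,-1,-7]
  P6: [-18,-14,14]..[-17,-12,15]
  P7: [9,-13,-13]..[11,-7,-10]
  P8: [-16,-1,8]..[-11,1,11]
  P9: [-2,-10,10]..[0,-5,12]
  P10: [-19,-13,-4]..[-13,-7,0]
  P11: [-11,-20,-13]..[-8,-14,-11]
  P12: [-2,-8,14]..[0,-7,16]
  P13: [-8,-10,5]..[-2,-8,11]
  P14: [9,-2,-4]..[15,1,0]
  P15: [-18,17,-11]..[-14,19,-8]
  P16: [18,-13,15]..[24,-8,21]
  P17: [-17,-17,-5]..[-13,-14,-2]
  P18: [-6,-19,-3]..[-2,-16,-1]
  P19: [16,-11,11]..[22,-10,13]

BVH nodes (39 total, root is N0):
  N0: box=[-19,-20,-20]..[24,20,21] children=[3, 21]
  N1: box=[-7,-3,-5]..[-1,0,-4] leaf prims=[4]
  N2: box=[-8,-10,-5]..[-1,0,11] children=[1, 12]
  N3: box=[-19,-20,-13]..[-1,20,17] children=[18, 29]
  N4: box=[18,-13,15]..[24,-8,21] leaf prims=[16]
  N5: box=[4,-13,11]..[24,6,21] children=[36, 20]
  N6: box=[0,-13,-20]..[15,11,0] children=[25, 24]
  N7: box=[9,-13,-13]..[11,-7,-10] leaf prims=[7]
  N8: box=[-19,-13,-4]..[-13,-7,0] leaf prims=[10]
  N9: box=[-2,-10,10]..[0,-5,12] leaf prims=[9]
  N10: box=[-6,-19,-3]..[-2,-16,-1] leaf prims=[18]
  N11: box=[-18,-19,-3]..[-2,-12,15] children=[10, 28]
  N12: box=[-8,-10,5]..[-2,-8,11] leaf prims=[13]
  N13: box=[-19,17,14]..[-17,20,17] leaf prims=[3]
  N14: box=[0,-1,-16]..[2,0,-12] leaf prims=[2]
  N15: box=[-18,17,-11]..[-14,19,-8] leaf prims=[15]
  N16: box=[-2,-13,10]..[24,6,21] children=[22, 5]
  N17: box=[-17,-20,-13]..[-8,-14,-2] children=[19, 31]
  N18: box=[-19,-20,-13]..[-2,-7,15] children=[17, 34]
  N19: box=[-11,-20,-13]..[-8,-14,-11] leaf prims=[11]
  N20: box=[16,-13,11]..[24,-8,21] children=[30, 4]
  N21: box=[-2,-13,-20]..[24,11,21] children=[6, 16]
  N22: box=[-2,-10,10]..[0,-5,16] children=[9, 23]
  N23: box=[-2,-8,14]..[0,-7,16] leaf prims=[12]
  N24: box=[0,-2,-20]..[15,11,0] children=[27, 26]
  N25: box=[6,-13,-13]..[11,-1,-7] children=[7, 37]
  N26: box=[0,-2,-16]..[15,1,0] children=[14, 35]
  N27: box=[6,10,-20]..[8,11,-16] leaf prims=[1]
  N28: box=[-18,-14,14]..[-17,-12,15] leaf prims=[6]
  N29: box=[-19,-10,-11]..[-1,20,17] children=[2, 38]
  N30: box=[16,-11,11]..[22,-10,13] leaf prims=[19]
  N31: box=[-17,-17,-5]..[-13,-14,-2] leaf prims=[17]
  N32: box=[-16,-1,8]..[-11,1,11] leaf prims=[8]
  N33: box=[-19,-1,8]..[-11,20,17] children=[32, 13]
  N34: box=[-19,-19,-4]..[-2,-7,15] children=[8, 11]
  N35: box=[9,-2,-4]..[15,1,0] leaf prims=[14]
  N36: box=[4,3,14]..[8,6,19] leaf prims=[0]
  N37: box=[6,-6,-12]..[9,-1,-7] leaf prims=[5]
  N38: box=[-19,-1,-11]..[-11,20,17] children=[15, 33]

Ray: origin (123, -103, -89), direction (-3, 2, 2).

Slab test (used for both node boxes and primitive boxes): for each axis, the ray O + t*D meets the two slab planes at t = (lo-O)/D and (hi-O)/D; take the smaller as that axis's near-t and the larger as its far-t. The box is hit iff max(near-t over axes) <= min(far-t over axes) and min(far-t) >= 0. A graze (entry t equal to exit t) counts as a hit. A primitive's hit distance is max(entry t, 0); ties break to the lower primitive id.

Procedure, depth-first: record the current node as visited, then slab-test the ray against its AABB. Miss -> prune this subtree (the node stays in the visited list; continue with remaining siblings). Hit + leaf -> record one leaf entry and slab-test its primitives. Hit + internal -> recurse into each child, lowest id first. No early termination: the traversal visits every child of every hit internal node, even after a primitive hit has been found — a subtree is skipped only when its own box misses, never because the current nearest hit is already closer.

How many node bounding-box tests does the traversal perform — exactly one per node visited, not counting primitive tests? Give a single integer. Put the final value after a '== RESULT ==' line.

Traverse from the root:
N0 x:[33,142/3] y:[83/2,123/2] z:[69/2,55] -> hit [83/2,142/3], descend [3, 21]
  N3 x:[124/3,142/3] y:[83/2,123/2] z:[38,53] -> hit [83/2,142/3], descend [18, 29]
    N18 x:[125/3,142/3] y:[83/2,48] z:[38,52] -> hit [125/3,142/3], descend [17, 34]
      N17 x:[131/3,140/3] y:[83/2,89/2] z:[38,87/2] -> miss, prune
      N34 x:[125/3,142/3] y:[42,48] z:[85/2,52] -> hit [85/2,142/3], descend [8, 11]
        N8 x:[136/3,142/3] y:[45,48] z:[85/2,89/2] -> miss, prune
        N11 x:[125/3,47] y:[42,91/2] z:[43,52] -> hit [43,91/2], descend [10, 28]
          N10 x:[125/3,43] y:[42,87/2] z:[43,44] -> hit [43,43] leaf, test {P18@t=43}
          N28 x:[140/3,47] y:[89/2,91/2] z:[103/2,52] -> miss, prune
    N29 x:[124/3,142/3] y:[93/2,123/2] z:[39,53] -> hit [93/2,142/3], descend [2, 38]
      N2 x:[124/3,131/3] y:[93/2,103/2] z:[42,50] -> miss, prune
      N38 x:[134/3,142/3] y:[51,123/2] z:[39,53] -> miss, prune
  N21 x:[33,125/3] y:[45,57] z:[69/2,55] -> miss, prune

13 AABB tests over nodes [0, 3, 18, 17, 34, 8, 11, 10, 28, 29, 2, 38, 21]; 1 leaf entered; closest P18.

== RESULT ==
13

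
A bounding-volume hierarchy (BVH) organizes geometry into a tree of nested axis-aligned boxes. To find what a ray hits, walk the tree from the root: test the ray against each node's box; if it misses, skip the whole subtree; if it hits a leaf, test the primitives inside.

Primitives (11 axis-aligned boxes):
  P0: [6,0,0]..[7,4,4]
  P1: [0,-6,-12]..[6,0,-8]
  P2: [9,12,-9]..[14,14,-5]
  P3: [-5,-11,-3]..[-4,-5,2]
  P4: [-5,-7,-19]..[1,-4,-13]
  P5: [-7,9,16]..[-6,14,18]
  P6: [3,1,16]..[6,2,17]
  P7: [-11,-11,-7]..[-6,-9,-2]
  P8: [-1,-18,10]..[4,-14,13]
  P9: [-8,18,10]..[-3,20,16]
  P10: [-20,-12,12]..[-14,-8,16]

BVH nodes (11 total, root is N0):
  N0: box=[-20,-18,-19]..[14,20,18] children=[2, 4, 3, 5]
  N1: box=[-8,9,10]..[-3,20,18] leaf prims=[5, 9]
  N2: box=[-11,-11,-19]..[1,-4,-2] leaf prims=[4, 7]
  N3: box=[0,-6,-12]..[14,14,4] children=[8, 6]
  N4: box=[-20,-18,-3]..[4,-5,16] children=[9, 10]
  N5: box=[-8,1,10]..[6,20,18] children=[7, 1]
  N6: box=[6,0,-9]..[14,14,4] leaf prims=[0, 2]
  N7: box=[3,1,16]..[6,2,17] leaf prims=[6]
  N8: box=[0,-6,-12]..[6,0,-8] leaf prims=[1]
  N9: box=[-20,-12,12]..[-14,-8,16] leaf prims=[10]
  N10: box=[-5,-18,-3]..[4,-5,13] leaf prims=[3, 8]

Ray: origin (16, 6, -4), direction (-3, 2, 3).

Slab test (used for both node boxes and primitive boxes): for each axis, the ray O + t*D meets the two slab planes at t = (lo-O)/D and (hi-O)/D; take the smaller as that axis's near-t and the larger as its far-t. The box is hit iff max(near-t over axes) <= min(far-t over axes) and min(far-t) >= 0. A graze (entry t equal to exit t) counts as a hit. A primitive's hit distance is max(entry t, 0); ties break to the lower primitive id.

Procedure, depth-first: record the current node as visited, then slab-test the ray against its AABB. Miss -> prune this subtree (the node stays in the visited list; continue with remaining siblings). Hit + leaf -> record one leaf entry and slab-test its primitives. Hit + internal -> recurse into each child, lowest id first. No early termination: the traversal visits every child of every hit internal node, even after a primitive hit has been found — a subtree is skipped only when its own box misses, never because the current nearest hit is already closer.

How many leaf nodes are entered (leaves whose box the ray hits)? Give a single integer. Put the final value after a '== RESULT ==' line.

Traverse from the root:
N0 x:[2/3,12] y:[-12,7] z:[-5,22/3] -> hit [2/3,7], descend [2, 3, 4, 5]
  N2 x:[5,9] y:[-17/2,-5] z:[-5,2/3] -> miss, prune
  N3 x:[2/3,16/3] y:[-6,4] z:[-8/3,8/3] -> hit [2/3,8/3], descend [6, 8]
    N6 x:[2/3,10/3] y:[-3,4] z:[-5/3,8/3] -> hit [2/3,8/3] leaf, test {P0(miss), P2(miss)}
    N8 x:[10/3,16/3] y:[-6,-3] z:[-8/3,-4/3] -> miss, prune
  N4 x:[4,12] y:[-12,-11/2] z:[1/3,20/3] -> miss, prune
  N5 x:[10/3,8] y:[-5/2,7] z:[14/3,22/3] -> hit [14/3,7], descend [1, 7]
    N1 x:[19/3,8] y:[3/2,7] z:[14/3,22/3] -> hit [19/3,7] leaf, test {P5(miss), P9@t=19/3}
    N7 x:[10/3,13/3] y:[-5/2,-2] z:[20/3,7] -> miss, prune

9 AABB tests over nodes [0, 2, 3, 6, 8, 4, 5, 1, 7]; 2 leaves entered; closest P9.

== RESULT ==
2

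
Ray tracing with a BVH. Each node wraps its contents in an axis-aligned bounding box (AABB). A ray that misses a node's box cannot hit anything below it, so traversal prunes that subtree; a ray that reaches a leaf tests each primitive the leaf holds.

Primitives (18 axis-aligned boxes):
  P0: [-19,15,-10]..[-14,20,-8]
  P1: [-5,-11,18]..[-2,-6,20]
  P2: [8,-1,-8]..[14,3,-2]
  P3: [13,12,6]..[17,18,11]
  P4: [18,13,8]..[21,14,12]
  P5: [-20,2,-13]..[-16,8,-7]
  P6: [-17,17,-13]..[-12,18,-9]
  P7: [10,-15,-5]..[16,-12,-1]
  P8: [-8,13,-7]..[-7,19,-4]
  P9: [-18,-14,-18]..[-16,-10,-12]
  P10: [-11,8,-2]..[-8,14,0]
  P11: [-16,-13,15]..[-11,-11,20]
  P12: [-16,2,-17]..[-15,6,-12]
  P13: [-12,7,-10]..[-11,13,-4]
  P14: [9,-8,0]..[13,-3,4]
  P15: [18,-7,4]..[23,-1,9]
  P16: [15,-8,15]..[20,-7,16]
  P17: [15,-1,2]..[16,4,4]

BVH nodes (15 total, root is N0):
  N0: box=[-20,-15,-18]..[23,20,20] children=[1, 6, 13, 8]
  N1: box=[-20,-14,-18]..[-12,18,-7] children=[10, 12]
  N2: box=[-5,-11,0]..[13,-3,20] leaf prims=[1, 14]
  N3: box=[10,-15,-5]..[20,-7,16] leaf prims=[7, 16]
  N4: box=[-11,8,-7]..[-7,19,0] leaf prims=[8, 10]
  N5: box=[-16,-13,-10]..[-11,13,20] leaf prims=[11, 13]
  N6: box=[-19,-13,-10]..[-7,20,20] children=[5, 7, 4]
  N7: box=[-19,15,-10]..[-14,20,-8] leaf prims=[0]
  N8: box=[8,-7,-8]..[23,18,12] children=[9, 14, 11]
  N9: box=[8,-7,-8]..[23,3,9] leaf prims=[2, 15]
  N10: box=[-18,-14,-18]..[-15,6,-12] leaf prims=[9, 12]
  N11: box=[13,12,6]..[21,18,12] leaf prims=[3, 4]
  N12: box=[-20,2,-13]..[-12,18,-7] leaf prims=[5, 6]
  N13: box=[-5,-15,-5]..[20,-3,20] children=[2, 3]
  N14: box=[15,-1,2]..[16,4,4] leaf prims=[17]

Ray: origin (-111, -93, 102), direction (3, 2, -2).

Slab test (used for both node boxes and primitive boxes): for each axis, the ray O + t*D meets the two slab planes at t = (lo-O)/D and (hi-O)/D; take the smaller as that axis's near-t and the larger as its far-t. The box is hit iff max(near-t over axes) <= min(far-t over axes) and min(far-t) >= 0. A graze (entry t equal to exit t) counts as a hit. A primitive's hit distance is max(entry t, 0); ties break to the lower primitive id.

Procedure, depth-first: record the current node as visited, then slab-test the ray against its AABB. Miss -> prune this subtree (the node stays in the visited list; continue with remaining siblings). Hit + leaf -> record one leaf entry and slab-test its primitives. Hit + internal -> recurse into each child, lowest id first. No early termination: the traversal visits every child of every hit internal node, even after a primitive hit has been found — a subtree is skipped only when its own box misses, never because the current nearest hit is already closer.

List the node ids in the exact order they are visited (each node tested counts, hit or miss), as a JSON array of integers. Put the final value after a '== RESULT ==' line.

Traverse from the root:
N0 x:[91/3,134/3] y:[39,113/2] z:[41,60] -> hit [41,134/3], descend [1, 6, 8, 13]
  N1 x:[91/3,33] y:[79/2,111/2] z:[109/2,60] -> miss, prune
  N6 x:[92/3,104/3] y:[40,113/2] z:[41,56] -> miss, prune
  N8 x:[119/3,134/3] y:[43,111/2] z:[45,55] -> miss, prune
  N13 x:[106/3,131/3] y:[39,45] z:[41,107/2] -> hit [41,131/3], descend [2, 3]
    N2 x:[106/3,124/3] y:[41,45] z:[41,51] -> hit [41,124/3] leaf, test {P1(miss), P14(miss)}
    N3 x:[121/3,131/3] y:[39,43] z:[43,107/2] -> hit [43,43] leaf, test {P7(miss), P16@t=43}

Visited [0, 1, 6, 8, 13, 2, 3]. Tests: 7 box, 2 leaf. Nearest: P16.

== RESULT ==
[0, 1, 6, 8, 13, 2, 3]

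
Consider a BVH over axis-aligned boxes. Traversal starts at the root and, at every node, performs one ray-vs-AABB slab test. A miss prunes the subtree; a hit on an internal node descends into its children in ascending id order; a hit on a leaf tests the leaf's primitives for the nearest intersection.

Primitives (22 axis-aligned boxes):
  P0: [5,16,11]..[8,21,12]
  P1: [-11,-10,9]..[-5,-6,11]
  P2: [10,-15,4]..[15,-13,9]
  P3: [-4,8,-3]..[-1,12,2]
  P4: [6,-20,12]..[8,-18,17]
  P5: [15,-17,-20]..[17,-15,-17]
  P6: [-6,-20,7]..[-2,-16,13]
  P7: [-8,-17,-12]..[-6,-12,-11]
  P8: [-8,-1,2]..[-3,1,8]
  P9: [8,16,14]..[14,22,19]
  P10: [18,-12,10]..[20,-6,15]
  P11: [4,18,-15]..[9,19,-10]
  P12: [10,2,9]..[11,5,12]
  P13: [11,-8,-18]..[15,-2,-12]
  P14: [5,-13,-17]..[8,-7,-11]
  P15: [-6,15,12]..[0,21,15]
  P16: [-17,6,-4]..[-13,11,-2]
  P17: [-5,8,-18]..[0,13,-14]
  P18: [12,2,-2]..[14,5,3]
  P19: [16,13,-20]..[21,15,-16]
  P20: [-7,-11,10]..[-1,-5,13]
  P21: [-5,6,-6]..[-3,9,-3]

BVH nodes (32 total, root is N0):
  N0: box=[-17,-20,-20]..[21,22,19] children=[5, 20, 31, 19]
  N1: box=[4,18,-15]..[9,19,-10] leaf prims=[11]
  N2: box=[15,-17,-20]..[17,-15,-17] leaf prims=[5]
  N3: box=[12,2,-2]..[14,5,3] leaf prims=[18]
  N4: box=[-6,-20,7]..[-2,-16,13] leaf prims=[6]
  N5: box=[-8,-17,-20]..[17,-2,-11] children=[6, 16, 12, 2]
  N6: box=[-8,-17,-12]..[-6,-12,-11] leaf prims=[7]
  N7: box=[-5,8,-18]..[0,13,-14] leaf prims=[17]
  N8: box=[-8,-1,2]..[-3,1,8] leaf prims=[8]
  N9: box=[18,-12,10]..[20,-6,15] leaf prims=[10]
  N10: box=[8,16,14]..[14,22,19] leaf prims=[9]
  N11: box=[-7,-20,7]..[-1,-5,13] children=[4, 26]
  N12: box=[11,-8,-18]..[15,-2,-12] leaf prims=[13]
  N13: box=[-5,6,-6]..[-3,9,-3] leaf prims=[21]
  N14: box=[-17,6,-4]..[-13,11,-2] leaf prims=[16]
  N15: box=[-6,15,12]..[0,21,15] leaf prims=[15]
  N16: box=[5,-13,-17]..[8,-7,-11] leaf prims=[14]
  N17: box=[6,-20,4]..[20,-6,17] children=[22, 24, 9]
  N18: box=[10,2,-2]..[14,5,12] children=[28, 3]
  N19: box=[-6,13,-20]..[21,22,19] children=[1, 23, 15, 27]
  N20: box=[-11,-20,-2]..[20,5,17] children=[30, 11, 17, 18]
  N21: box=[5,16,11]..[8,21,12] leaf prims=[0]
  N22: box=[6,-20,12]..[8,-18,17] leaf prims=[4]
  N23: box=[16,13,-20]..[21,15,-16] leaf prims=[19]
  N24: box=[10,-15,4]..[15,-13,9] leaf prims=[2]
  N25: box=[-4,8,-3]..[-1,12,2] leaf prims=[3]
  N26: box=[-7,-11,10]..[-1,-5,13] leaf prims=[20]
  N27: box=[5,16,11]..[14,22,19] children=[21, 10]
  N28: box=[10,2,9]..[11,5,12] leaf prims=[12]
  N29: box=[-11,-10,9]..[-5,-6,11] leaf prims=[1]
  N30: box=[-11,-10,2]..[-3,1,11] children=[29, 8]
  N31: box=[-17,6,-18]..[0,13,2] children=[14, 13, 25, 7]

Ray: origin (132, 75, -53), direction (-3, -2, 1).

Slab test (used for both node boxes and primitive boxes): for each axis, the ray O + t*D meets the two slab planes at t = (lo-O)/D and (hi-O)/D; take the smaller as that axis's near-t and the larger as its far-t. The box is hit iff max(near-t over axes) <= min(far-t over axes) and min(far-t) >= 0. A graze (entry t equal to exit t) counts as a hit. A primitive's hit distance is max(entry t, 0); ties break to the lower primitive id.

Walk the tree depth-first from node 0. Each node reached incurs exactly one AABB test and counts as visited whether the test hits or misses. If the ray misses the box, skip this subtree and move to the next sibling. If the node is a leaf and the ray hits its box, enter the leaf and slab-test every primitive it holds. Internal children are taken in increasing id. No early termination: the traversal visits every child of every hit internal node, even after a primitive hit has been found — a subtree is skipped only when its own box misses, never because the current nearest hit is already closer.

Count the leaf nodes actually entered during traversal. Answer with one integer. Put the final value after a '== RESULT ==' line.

Trace the traversal:
N0 x:[37,149/3] y:[53/2,95/2] z:[33,72] -> hit [37,95/2], descend [5, 19, 20, 31]
  N5 x:[115/3,140/3] y:[77/2,46] z:[33,42] -> hit [77/2,42], descend [2, 6, 12, 16]
    N2 x:[115/3,39] y:[45,46] z:[33,36] -> miss, prune
    N6 x:[46,140/3] y:[87/2,46] z:[41,42] -> miss, prune
    N12 x:[39,121/3] y:[77/2,83/2] z:[35,41] -> hit [39,121/3] leaf, test {P13@t=39}
    N16 x:[124/3,127/3] y:[41,44] z:[36,42] -> hit [124/3,42] leaf, test {P14@t=124/3}
  N19 x:[37,46] y:[53/2,31] z:[33,72] -> miss, prune
  N20 x:[112/3,143/3] y:[35,95/2] z:[51,70] -> miss, prune
  N31 x:[44,149/3] y:[31,69/2] z:[35,55] -> miss, prune

Summary -> nodes [0, 5, 2, 6, 12, 16, 19, 20, 31]; box-tests=9; leaf-entries=2; first=P13

== RESULT ==
2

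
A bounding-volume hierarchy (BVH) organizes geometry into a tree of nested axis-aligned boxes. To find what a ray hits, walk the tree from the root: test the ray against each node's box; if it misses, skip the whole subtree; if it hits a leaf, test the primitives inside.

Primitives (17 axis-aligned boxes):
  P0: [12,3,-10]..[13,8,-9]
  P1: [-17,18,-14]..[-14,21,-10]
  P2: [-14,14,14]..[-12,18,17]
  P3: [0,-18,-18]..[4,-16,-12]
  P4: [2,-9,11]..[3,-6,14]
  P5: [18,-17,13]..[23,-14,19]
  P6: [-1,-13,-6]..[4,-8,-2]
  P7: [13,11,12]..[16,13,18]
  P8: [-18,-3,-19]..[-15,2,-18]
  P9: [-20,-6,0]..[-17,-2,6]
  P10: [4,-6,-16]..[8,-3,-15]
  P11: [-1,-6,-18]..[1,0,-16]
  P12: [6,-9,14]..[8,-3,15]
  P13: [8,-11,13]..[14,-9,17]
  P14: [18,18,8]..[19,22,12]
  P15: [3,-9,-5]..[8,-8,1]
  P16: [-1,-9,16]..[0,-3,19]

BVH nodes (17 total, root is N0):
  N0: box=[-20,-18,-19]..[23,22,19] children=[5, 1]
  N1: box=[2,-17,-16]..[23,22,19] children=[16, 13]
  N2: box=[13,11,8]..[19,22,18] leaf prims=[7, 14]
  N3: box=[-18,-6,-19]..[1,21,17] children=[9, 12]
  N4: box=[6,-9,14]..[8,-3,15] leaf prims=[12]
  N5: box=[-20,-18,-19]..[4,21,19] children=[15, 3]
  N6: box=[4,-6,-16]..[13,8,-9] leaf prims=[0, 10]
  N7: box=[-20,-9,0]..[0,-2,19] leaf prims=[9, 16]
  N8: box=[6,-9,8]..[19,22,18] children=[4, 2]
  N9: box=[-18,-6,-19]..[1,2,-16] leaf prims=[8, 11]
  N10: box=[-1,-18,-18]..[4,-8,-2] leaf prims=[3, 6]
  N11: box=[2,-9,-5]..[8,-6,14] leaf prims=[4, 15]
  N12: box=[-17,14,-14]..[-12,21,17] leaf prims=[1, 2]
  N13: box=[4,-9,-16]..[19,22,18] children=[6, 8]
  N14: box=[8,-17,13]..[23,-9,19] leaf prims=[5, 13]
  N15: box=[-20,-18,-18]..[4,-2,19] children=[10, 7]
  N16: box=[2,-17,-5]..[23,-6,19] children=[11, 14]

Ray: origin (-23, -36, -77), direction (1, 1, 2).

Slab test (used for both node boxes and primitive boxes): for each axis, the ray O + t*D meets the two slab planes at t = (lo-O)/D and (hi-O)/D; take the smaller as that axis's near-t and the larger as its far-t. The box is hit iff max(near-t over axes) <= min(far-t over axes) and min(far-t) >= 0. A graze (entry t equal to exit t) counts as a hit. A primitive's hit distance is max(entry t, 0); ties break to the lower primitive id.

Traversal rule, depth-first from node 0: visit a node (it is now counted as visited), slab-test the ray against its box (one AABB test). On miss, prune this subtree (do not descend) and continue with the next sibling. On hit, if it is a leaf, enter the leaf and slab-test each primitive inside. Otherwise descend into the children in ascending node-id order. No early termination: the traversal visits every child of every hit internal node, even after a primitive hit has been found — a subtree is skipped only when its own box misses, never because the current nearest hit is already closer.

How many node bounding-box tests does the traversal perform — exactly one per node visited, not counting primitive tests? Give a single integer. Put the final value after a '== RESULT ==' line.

Trace the traversal:
N0 x:[3,46] y:[18,58] z:[29,48] -> hit [29,46], descend [1, 5]
  N1 x:[25,46] y:[19,58] z:[61/2,48] -> hit [61/2,46], descend [13, 16]
    N13 x:[27,42] y:[27,58] z:[61/2,95/2] -> hit [61/2,42], descend [6, 8]
      N6 x:[27,36] y:[30,44] z:[61/2,34] -> hit [61/2,34] leaf, test {P0(miss), P10@t=61/2}
      N8 x:[29,42] y:[27,58] z:[85/2,95/2] -> miss, prune
    N16 x:[25,46] y:[19,30] z:[36,48] -> miss, prune
  N5 x:[3,27] y:[18,57] z:[29,48] -> miss, prune

Visited [0, 1, 13, 6, 8, 16, 5]. Tests: 7 box, 1 leaf. Nearest: P10.

== RESULT ==
7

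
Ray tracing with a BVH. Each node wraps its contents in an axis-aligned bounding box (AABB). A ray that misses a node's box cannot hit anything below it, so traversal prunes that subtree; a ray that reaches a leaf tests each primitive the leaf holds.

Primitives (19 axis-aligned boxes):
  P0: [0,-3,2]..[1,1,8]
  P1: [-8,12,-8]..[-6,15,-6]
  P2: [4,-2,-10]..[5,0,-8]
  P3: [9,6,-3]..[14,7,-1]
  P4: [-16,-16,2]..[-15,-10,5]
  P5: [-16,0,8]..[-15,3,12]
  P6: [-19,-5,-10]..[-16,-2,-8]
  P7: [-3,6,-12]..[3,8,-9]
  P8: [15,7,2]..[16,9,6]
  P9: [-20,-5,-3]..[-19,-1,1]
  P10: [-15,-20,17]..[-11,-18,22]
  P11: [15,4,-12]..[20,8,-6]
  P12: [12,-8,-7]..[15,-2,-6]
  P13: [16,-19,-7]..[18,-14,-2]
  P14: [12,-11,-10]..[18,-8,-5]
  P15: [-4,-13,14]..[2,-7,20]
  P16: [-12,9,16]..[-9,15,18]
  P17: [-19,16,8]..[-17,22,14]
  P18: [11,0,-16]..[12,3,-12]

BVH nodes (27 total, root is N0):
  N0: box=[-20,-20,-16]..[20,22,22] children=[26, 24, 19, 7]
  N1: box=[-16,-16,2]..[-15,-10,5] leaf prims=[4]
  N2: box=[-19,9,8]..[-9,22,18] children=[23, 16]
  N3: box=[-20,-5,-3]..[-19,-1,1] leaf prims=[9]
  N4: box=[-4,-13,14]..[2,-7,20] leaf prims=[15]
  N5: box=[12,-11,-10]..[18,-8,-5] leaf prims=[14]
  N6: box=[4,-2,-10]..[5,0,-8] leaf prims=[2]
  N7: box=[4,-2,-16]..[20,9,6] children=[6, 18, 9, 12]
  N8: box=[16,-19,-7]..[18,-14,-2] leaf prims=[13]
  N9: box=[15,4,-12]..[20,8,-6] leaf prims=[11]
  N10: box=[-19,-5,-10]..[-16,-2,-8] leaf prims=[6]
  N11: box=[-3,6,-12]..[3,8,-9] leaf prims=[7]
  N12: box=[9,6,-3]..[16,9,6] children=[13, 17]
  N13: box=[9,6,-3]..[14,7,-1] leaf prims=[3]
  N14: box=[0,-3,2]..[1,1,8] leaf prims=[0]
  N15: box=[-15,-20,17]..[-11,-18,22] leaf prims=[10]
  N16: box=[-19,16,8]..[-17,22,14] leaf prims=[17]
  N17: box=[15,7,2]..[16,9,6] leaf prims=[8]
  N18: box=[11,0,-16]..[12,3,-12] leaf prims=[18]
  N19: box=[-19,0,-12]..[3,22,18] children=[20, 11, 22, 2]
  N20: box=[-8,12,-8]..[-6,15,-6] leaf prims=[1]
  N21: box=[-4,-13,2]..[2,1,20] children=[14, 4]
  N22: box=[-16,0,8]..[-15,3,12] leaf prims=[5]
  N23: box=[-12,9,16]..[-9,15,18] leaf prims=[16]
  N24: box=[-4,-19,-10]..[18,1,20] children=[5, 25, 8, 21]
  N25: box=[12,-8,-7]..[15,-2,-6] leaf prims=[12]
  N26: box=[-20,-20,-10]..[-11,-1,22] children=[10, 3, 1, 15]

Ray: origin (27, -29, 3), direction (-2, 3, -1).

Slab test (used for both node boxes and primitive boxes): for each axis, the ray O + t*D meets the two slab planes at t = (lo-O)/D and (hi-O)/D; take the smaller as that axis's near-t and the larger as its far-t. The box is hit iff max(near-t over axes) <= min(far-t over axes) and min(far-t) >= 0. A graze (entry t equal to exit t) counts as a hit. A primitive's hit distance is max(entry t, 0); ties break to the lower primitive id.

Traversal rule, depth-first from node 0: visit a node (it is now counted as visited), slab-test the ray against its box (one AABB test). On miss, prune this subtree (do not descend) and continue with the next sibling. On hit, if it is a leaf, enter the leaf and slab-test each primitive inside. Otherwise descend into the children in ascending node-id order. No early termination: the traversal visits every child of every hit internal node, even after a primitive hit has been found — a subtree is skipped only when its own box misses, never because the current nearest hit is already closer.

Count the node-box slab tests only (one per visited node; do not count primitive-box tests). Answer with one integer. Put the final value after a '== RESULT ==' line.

Traverse from the root:
N0 x:[7/2,47/2] y:[3,17] z:[-19,19] -> hit [7/2,17], descend [7, 19, 24, 26]
  N7 x:[7/2,23/2] y:[9,38/3] z:[-3,19] -> hit [9,23/2], descend [6, 9, 12, 18]
    N6 x:[11,23/2] y:[9,29/3] z:[11,13] -> miss, prune
    N9 x:[7/2,6] y:[11,37/3] z:[9,15] -> miss, prune
    N12 x:[11/2,9] y:[35/3,38/3] z:[-3,6] -> miss, prune
    N18 x:[15/2,8] y:[29/3,32/3] z:[15,19] -> miss, prune
  N19 x:[12,23] y:[29/3,17] z:[-15,15] -> hit [12,15], descend [2, 11, 20, 22]
    N2 x:[18,23] y:[38/3,17] z:[-15,-5] -> miss, prune
    N11 x:[12,15] y:[35/3,37/3] z:[12,15] -> hit [12,37/3] leaf, test {P7@t=12}
    N20 x:[33/2,35/2] y:[41/3,44/3] z:[9,11] -> miss, prune
    N22 x:[21,43/2] y:[29/3,32/3] z:[-9,-5] -> miss, prune
  N24 x:[9/2,31/2] y:[10/3,10] z:[-17,13] -> hit [9/2,10], descend [5, 8, 21, 25]
    N5 x:[9/2,15/2] y:[6,7] z:[8,13] -> miss, prune
    N8 x:[9/2,11/2] y:[10/3,5] z:[5,10] -> hit [5,5] leaf, test {P13@t=5}
    N21 x:[25/2,31/2] y:[16/3,10] z:[-17,1] -> miss, prune
    N25 x:[6,15/2] y:[7,9] z:[9,10] -> miss, prune
  N26 x:[19,47/2] y:[3,28/3] z:[-19,13] -> miss, prune

order=[0, 7, 6, 9, 12, 18, 19, 2, 11, 20, 22, 24, 5, 8, 21, 25, 26]  |boxes|=17  |leaves|=2  hit=P13

== RESULT ==
17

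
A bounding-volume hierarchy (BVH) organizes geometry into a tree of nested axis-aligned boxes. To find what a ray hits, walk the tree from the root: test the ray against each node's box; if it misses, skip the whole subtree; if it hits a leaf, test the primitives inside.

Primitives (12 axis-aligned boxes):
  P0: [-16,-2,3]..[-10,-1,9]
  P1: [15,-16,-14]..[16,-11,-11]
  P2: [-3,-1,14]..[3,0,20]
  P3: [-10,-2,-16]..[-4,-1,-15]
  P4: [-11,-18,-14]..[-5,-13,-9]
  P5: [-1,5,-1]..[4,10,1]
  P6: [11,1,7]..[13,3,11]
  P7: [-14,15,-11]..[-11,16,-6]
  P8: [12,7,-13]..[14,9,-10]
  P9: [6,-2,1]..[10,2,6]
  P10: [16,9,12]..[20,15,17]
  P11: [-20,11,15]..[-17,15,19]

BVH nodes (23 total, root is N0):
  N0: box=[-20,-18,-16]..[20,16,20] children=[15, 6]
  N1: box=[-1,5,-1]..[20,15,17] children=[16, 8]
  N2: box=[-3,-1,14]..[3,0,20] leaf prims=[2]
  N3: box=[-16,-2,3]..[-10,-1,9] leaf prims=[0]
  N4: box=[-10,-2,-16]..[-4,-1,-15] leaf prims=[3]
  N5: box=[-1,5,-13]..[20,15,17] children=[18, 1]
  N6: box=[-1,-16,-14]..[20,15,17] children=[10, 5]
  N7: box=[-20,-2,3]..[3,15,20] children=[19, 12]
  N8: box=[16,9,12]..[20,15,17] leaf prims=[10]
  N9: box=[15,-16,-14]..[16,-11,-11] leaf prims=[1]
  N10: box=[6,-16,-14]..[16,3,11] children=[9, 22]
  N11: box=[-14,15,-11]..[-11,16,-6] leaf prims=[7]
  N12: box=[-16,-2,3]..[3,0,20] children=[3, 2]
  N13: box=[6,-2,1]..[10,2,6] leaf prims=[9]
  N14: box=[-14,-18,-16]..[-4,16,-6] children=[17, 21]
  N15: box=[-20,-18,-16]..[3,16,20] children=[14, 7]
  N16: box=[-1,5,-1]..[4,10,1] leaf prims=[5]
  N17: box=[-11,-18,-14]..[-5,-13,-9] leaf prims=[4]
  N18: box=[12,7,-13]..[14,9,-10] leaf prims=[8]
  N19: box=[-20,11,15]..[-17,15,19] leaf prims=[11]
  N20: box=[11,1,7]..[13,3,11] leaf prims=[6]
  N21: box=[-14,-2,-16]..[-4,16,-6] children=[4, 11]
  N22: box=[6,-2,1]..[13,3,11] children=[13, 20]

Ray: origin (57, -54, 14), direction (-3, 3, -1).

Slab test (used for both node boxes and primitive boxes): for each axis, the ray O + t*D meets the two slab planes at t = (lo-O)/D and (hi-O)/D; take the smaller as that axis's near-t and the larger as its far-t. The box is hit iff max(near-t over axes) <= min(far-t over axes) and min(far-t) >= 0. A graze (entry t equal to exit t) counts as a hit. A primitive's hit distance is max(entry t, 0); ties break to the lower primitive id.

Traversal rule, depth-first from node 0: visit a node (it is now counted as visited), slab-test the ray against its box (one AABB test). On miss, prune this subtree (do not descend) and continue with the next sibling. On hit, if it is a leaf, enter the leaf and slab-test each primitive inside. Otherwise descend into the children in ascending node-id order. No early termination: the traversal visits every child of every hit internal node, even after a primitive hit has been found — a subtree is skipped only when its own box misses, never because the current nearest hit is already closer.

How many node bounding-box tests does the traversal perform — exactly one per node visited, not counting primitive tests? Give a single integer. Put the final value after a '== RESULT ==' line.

Walk:
N0 x:[37/3,77/3] y:[12,70/3] z:[-6,30] -> hit [37/3,70/3], descend [6, 15]
  N6 x:[37/3,58/3] y:[38/3,23] z:[-3,28] -> hit [38/3,58/3], descend [5, 10]
    N5 x:[37/3,58/3] y:[59/3,23] z:[-3,27] -> miss, prune
    N10 x:[41/3,17] y:[38/3,19] z:[3,28] -> hit [41/3,17], descend [9, 22]
      N9 x:[41/3,14] y:[38/3,43/3] z:[25,28] -> miss, prune
      N22 x:[44/3,17] y:[52/3,19] z:[3,13] -> miss, prune
  N15 x:[18,77/3] y:[12,70/3] z:[-6,30] -> hit [18,70/3], descend [7, 14]
    N7 x:[18,77/3] y:[52/3,23] z:[-6,11] -> miss, prune
    N14 x:[61/3,71/3] y:[12,70/3] z:[20,30] -> hit [61/3,70/3], descend [17, 21]
      N17 x:[62/3,68/3] y:[12,41/3] z:[23,28] -> miss, prune
      N21 x:[61/3,71/3] y:[52/3,70/3] z:[20,30] -> hit [61/3,70/3], descend [4, 11]
        N4 x:[61/3,67/3] y:[52/3,53/3] z:[29,30] -> miss, prune
        N11 x:[68/3,71/3] y:[23,70/3] z:[20,25] -> hit [23,70/3] leaf, test {P7@t=23}

Visited [0, 6, 5, 10, 9, 22, 15, 7, 14, 17, 21, 4, 11]. Tests: 13 box, 1 leaf. Nearest: P7.

== RESULT ==
13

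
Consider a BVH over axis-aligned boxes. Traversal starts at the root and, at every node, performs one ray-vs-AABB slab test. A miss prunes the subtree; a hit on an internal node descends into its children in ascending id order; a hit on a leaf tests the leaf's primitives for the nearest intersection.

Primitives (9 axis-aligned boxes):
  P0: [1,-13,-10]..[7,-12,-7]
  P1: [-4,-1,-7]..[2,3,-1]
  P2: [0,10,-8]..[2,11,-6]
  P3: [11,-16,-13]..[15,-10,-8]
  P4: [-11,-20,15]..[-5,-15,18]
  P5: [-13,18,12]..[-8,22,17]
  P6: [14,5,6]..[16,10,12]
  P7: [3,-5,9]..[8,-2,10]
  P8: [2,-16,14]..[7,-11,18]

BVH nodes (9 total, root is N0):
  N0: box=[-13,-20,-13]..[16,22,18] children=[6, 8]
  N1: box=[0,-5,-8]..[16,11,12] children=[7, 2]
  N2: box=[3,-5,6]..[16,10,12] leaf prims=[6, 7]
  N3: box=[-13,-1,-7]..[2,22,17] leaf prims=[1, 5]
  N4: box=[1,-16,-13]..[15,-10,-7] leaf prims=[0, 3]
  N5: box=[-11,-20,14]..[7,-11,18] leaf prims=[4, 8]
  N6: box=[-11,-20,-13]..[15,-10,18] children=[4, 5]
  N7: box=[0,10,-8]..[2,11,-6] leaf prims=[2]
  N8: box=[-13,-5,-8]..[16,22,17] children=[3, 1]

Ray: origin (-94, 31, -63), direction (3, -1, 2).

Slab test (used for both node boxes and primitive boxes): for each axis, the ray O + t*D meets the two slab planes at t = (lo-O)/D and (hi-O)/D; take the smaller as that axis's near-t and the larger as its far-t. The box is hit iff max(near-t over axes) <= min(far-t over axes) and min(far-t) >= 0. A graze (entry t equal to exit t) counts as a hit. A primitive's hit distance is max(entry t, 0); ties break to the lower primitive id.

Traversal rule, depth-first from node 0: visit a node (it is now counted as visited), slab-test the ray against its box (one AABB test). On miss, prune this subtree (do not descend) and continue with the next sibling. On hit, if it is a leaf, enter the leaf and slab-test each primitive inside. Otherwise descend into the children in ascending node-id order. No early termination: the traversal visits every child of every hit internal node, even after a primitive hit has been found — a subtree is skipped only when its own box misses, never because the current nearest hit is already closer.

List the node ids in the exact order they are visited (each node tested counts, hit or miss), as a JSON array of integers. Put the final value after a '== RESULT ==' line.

Walk:
N0 x:[27,110/3] y:[9,51] z:[25,81/2] -> hit [27,110/3], descend [6, 8]
  N6 x:[83/3,109/3] y:[41,51] z:[25,81/2] -> miss, prune
  N8 x:[27,110/3] y:[9,36] z:[55/2,40] -> hit [55/2,36], descend [1, 3]
    N1 x:[94/3,110/3] y:[20,36] z:[55/2,75/2] -> hit [94/3,36], descend [2, 7]
      N2 x:[97/3,110/3] y:[21,36] z:[69/2,75/2] -> hit [69/2,36] leaf, test {P6(miss), P7(miss)}
      N7 x:[94/3,32] y:[20,21] z:[55/2,57/2] -> miss, prune
    N3 x:[27,32] y:[9,32] z:[28,40] -> hit [28,32] leaf, test {P1@t=30, P5(miss)}

order=[0, 6, 8, 1, 2, 7, 3]  |boxes|=7  |leaves|=2  hit=P1

== RESULT ==
[0, 6, 8, 1, 2, 7, 3]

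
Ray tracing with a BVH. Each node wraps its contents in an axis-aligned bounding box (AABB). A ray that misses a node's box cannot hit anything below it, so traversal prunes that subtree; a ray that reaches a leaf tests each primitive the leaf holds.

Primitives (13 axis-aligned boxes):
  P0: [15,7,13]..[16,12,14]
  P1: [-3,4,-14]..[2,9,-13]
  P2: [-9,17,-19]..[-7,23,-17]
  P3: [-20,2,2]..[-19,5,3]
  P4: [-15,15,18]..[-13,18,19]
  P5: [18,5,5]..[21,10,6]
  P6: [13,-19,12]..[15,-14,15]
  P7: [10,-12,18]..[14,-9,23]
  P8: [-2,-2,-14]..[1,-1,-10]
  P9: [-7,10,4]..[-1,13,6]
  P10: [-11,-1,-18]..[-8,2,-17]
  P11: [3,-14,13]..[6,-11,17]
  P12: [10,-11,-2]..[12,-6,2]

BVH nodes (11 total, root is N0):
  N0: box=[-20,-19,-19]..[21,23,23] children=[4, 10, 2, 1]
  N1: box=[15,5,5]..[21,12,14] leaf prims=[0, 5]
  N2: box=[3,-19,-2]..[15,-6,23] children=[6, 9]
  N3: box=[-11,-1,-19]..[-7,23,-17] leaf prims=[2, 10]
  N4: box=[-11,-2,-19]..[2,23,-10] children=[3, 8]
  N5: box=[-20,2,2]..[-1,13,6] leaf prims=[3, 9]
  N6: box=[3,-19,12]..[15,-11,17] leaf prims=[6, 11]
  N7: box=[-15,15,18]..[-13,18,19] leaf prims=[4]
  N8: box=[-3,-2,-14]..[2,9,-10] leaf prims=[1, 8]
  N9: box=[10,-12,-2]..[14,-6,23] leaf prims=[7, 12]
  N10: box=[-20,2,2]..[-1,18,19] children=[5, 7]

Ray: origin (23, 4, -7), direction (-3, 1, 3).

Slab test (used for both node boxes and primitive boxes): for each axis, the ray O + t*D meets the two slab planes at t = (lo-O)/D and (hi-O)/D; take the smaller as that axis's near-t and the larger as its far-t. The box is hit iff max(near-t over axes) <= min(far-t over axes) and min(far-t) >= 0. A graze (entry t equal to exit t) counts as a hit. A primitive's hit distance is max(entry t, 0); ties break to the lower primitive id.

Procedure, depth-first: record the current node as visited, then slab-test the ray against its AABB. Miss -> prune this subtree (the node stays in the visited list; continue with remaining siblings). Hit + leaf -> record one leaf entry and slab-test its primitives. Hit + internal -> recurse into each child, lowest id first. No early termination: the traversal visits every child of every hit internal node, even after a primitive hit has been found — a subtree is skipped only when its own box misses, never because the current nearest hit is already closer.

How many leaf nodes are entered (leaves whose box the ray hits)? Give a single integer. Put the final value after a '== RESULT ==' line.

Traverse from the root:
N0 x:[2/3,43/3] y:[-23,19] z:[-4,10] -> hit [2/3,10], descend [1, 2, 4, 10]
  N1 x:[2/3,8/3] y:[1,8] z:[4,7] -> miss, prune
  N2 x:[8/3,20/3] y:[-23,-10] z:[5/3,10] -> miss, prune
  N4 x:[7,34/3] y:[-6,19] z:[-4,-1] -> miss, prune
  N10 x:[8,43/3] y:[-2,14] z:[3,26/3] -> hit [8,26/3], descend [5, 7]
    N5 x:[8,43/3] y:[-2,9] z:[3,13/3] -> miss, prune
    N7 x:[12,38/3] y:[11,14] z:[25/3,26/3] -> miss, prune

Visited [0, 1, 2, 4, 10, 5, 7]. Tests: 7 box, 0 leaf. Nearest: miss.

== RESULT ==
0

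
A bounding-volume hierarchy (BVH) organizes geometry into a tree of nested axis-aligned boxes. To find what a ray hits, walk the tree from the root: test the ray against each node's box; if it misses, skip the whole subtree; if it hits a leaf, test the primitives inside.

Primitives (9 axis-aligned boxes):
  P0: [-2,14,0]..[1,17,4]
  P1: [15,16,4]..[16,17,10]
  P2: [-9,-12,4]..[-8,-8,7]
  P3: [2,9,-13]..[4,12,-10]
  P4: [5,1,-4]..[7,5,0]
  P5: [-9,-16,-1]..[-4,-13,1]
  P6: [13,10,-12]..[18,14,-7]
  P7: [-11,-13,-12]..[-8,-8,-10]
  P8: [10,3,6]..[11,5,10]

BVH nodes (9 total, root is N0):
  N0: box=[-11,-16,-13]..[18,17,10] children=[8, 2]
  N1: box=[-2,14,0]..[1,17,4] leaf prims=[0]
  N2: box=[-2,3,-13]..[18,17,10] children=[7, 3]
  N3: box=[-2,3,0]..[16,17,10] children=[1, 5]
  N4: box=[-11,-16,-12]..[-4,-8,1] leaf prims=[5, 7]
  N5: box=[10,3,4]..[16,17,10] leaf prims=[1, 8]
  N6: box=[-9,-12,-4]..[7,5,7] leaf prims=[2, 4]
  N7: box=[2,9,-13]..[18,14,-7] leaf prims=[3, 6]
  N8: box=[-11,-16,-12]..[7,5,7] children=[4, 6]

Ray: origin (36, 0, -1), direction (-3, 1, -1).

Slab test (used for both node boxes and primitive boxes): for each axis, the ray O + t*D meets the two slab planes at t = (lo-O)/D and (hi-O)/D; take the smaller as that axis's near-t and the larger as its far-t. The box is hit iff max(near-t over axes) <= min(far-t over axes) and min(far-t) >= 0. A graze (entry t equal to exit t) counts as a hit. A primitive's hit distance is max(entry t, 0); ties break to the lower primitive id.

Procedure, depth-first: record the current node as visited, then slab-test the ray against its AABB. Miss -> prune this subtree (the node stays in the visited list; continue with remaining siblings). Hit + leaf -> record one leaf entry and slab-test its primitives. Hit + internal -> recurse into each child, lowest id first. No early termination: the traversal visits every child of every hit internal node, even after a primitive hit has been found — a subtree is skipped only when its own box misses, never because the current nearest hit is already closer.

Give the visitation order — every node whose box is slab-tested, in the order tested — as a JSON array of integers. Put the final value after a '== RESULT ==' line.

Traverse from the root:
N0 x:[6,47/3] y:[-16,17] z:[-11,12] -> hit [6,12], descend [2, 8]
  N2 x:[6,38/3] y:[3,17] z:[-11,12] -> hit [6,12], descend [3, 7]
    N3 x:[20/3,38/3] y:[3,17] z:[-11,-1] -> miss, prune
    N7 x:[6,34/3] y:[9,14] z:[6,12] -> hit [9,34/3] leaf, test {P3@t=32/3, P6(miss)}
  N8 x:[29/3,47/3] y:[-16,5] z:[-8,11] -> miss, prune

5 AABB tests over nodes [0, 2, 3, 7, 8]; 1 leaf entered; closest P3.

== RESULT ==
[0, 2, 3, 7, 8]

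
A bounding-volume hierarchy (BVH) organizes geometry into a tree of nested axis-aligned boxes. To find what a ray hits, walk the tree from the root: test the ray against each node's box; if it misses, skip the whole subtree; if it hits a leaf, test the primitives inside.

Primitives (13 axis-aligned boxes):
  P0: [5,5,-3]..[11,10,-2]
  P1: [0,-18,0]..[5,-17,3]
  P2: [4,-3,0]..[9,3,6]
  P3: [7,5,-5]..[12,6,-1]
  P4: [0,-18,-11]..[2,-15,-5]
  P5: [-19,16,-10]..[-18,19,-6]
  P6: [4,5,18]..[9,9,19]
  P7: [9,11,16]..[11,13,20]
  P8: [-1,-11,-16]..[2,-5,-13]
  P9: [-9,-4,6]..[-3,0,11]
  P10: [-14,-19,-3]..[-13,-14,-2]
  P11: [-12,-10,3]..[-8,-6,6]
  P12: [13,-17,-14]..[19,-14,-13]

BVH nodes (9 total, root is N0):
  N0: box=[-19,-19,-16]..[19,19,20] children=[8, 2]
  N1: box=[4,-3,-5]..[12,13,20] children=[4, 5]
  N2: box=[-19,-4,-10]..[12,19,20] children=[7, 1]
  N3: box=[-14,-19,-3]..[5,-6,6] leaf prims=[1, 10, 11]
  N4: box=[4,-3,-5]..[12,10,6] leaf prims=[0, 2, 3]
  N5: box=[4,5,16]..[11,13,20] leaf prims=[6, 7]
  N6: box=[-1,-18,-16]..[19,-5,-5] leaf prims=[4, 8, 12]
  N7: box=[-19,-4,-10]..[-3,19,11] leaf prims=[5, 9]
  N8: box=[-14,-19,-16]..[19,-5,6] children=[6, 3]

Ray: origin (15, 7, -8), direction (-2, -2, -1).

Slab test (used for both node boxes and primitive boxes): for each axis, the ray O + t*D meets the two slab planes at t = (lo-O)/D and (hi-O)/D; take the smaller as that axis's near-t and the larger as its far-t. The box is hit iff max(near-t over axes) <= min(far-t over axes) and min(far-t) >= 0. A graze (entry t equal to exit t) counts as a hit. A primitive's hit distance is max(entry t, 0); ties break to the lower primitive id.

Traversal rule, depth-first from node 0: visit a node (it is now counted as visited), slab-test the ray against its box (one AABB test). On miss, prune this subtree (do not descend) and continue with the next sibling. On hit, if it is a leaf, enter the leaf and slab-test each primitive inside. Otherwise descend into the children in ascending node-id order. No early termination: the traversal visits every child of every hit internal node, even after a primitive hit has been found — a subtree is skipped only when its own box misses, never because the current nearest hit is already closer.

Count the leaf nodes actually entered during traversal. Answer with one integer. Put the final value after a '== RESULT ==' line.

Traverse from the root:
N0 x:[-2,17] y:[-6,13] z:[-28,8] -> hit [-2,8], descend [2, 8]
  N2 x:[3/2,17] y:[-6,11/2] z:[-28,2] -> hit [3/2,2], descend [1, 7]
    N1 x:[3/2,11/2] y:[-3,5] z:[-28,-3] -> miss, prune
    N7 x:[9,17] y:[-6,11/2] z:[-19,2] -> miss, prune
  N8 x:[-2,29/2] y:[6,13] z:[-14,8] -> hit [6,8], descend [3, 6]
    N3 x:[5,29/2] y:[13/2,13] z:[-14,-5] -> miss, prune
    N6 x:[-2,8] y:[6,25/2] z:[-3,8] -> hit [6,8] leaf, test {P4(miss), P8@t=13/2, P12(miss)}

order=[0, 2, 1, 7, 8, 3, 6]  |boxes|=7  |leaves|=1  hit=P8

== RESULT ==
1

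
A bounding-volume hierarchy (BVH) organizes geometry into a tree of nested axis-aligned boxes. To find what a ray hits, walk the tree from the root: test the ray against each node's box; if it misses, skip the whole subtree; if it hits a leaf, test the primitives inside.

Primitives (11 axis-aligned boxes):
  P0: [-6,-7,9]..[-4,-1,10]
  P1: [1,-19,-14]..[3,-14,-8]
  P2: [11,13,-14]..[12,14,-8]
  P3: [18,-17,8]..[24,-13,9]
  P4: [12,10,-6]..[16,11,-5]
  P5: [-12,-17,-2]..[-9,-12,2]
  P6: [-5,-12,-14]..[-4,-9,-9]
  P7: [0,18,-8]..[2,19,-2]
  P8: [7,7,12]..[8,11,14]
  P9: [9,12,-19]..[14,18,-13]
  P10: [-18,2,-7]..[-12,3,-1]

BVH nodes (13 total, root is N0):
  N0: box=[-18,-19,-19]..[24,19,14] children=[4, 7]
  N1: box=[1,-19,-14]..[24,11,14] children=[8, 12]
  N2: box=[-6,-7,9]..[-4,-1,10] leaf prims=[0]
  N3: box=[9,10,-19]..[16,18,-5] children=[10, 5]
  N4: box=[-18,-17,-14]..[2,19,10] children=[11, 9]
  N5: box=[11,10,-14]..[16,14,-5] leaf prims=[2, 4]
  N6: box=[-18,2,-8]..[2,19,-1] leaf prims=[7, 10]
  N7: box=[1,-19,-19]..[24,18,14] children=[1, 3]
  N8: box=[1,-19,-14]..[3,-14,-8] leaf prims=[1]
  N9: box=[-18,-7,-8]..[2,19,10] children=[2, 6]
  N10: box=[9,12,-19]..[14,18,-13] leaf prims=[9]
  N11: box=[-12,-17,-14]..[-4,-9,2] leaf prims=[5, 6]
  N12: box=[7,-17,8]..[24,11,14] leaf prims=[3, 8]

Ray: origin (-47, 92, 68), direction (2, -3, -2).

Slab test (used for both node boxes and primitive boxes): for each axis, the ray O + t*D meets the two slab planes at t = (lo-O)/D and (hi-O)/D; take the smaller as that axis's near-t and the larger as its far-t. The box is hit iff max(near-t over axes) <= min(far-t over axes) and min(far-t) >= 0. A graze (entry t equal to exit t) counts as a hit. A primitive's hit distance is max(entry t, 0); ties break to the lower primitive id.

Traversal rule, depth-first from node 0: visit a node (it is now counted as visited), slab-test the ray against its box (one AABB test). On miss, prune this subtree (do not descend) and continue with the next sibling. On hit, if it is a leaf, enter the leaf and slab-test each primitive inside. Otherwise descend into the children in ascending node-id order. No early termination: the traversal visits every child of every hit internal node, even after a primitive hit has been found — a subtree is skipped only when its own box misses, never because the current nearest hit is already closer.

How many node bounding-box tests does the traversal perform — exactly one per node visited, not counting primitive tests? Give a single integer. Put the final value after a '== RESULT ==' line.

Traverse from the root:
N0 x:[29/2,71/2] y:[73/3,37] z:[27,87/2] -> hit [27,71/2], descend [4, 7]
  N4 x:[29/2,49/2] y:[73/3,109/3] z:[29,41] -> miss, prune
  N7 x:[24,71/2] y:[74/3,37] z:[27,87/2] -> hit [27,71/2], descend [1, 3]
    N1 x:[24,71/2] y:[27,37] z:[27,41] -> hit [27,71/2], descend [8, 12]
      N8 x:[24,25] y:[106/3,37] z:[38,41] -> miss, prune
      N12 x:[27,71/2] y:[27,109/3] z:[27,30] -> hit [27,30] leaf, test {P3(miss), P8@t=27}
    N3 x:[28,63/2] y:[74/3,82/3] z:[73/2,87/2] -> miss, prune

7 AABB tests over nodes [0, 4, 7, 1, 8, 12, 3]; 1 leaf entered; closest P8.

== RESULT ==
7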